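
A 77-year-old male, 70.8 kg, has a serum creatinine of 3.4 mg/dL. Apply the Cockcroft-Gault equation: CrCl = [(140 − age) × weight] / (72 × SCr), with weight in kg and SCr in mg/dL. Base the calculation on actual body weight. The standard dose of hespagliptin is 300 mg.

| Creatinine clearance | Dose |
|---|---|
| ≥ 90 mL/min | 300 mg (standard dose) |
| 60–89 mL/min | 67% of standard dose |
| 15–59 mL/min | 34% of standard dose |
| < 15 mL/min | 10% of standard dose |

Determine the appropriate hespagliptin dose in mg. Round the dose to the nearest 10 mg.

CrCl = (140 − 77) × 70.8 / (72 × 3.4) = 4460.4 / 244.80 ≈ 18.2 mL/min
CrCl ≈ 18 mL/min → bracket 15–59 mL/min.
34% of 300 mg = 102 mg → 100 mg

100 mg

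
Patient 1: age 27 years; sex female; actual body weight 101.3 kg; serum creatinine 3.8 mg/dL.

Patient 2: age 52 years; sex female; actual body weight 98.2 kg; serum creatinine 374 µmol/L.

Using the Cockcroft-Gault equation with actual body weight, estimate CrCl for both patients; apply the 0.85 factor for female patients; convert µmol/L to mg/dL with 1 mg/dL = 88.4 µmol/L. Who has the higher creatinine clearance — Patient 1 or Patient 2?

Patient 1

Patient 1: CrCl = (140 − 27) × 101.3 / (72 × 3.8) × 0.85 = 11446.9 / 273.60 × 0.85 ≈ 35.6 mL/min
Patient 2: SCr = 374 / 88.4 = 4.231 mg/dL
Patient 2: CrCl = (140 − 52) × 98.2 / (72 × 4.231) × 0.85 = 8641.6 / 304.63 × 0.85 ≈ 24.1 mL/min
35.6 vs 24.1 mL/min → Patient 1 is higher.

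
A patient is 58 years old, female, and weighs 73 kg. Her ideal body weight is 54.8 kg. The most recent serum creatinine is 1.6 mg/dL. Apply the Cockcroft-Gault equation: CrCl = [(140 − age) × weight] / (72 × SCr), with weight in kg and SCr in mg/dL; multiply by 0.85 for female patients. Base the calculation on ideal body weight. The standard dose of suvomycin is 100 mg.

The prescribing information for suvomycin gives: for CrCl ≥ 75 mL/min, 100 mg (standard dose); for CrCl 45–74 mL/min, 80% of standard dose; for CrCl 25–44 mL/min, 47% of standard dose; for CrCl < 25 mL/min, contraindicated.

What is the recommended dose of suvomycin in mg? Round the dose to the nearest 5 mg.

45 mg

CrCl = (140 − 58) × 54.8 / (72 × 1.6) × 0.85 = 4493.6 / 115.20 × 0.85 ≈ 33.2 mL/min
CrCl ≈ 33 mL/min → bracket 25–44 mL/min.
47% of 100 mg = 47 mg → 45 mg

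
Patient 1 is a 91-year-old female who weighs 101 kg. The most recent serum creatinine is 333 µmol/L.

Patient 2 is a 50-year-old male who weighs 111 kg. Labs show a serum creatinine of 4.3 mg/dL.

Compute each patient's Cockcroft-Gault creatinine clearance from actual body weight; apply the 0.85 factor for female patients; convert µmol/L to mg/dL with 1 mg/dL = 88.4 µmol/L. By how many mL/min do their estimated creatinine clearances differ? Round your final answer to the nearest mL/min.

17 mL/min

Patient 1: SCr = 333 / 88.4 = 3.767 mg/dL
Patient 1: CrCl = (140 − 91) × 101 / (72 × 3.767) × 0.85 = 4949.0 / 271.22 × 0.85 ≈ 15.5 mL/min
Patient 2: CrCl = (140 − 50) × 111 / (72 × 4.3) = 9990.0 / 309.60 ≈ 32.3 mL/min
|15.5 − 32.3| = 16.8 mL/min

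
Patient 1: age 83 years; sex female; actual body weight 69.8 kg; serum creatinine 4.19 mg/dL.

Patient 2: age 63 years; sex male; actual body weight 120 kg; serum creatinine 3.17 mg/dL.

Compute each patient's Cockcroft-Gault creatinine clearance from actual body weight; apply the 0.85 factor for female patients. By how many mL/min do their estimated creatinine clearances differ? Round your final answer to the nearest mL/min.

29 mL/min

Patient 1: CrCl = (140 − 83) × 69.8 / (72 × 4.19) × 0.85 = 3978.6 / 301.68 × 0.85 ≈ 11.2 mL/min
Patient 2: CrCl = (140 − 63) × 120 / (72 × 3.17) = 9240.0 / 228.24 ≈ 40.5 mL/min
|11.2 − 40.5| = 29.3 mL/min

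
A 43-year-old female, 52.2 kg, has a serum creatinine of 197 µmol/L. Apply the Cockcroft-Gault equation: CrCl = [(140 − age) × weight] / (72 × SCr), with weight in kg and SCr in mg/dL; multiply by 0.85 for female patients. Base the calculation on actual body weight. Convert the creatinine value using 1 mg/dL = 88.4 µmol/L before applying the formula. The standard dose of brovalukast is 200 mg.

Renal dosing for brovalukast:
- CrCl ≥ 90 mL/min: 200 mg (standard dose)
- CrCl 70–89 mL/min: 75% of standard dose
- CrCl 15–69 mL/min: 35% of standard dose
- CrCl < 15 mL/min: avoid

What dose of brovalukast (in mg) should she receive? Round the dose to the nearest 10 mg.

SCr = 197 / 88.4 = 2.229 mg/dL
CrCl = (140 − 43) × 52.2 / (72 × 2.229) × 0.85 = 5063.4 / 160.49 × 0.85 ≈ 26.8 mL/min
CrCl ≈ 27 mL/min → bracket 15–69 mL/min.
35% of 200 mg = 70 mg

70 mg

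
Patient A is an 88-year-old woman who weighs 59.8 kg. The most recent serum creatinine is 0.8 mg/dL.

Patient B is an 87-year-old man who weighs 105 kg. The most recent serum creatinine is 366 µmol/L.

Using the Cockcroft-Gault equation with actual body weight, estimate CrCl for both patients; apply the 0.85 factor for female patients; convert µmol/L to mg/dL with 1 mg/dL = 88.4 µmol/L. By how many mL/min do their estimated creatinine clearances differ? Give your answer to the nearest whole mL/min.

Patient A: CrCl = (140 − 88) × 59.8 / (72 × 0.8) × 0.85 = 3109.6 / 57.60 × 0.85 ≈ 45.9 mL/min
Patient B: SCr = 366 / 88.4 = 4.14 mg/dL
Patient B: CrCl = (140 − 87) × 105 / (72 × 4.14) = 5565.0 / 298.08 ≈ 18.7 mL/min
|45.9 − 18.7| = 27.2 mL/min

27 mL/min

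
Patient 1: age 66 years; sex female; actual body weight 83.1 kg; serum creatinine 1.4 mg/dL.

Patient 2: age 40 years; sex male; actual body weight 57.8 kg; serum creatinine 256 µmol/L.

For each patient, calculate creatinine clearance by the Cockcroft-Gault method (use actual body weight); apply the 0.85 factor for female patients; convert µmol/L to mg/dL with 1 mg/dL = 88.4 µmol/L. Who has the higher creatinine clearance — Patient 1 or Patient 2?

Patient 1: CrCl = (140 − 66) × 83.1 / (72 × 1.4) × 0.85 = 6149.4 / 100.80 × 0.85 ≈ 51.9 mL/min
Patient 2: SCr = 256 / 88.4 = 2.896 mg/dL
Patient 2: CrCl = (140 − 40) × 57.8 / (72 × 2.896) = 5780.0 / 208.51 ≈ 27.7 mL/min
51.9 vs 27.7 mL/min → Patient 1 is higher.

Patient 1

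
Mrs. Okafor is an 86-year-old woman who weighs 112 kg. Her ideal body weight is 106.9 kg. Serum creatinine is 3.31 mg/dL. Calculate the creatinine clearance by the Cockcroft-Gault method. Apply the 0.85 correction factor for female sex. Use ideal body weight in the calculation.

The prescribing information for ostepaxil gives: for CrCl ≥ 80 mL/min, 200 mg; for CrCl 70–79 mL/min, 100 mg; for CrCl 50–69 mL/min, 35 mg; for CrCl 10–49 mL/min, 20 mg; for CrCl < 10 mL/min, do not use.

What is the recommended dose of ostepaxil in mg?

20 mg

CrCl = (140 − 86) × 106.9 / (72 × 3.31) × 0.85 = 5772.6 / 238.32 × 0.85 ≈ 20.6 mL/min
CrCl ≈ 21 mL/min → bracket 10–49 mL/min.
Dose for this bracket: 20 mg.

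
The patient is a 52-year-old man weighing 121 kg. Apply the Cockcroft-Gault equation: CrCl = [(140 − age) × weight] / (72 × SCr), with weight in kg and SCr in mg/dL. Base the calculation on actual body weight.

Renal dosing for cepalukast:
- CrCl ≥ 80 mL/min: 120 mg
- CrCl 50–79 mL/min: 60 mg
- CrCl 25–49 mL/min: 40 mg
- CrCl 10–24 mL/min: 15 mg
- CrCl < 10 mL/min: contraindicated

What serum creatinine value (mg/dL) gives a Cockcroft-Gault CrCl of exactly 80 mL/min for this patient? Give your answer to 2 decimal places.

Standard dose requires CrCl ≥ 80 mL/min.
Set (140 − 52) × 121 / (72 × SCr) = 80
SCr = (140 − 52) × 121 / (72 × 80) = 1.849 mg/dL

1.85 mg/dL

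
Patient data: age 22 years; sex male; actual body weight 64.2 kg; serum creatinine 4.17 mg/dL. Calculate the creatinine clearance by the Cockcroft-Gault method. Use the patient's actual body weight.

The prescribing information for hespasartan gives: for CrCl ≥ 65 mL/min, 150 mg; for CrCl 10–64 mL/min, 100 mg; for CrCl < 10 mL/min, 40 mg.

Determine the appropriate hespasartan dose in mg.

100 mg

CrCl = (140 − 22) × 64.2 / (72 × 4.17) = 7575.6 / 300.24 ≈ 25.2 mL/min
CrCl ≈ 25 mL/min → bracket 10–64 mL/min.
Dose for this bracket: 100 mg.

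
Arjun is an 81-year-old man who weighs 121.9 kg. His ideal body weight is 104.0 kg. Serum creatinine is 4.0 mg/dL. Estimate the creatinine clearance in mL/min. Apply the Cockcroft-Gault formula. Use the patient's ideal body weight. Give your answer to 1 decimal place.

CrCl = (140 − 81) × 104 / (72 × 4) = 6136.0 / 288.00 ≈ 21.3 mL/min

21.3 mL/min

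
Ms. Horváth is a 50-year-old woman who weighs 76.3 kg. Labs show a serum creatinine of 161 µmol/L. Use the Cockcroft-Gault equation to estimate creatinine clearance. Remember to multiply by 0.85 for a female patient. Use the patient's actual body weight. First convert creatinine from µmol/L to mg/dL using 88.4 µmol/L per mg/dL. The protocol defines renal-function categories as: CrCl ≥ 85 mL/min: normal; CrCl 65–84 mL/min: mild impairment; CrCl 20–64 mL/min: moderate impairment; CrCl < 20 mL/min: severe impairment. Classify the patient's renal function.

moderate impairment

SCr = 161 / 88.4 = 1.821 mg/dL
CrCl = (140 − 50) × 76.3 / (72 × 1.821) × 0.85 = 6867.0 / 131.11 × 0.85 ≈ 44.5 mL/min
45 mL/min falls in the 'moderate impairment' range.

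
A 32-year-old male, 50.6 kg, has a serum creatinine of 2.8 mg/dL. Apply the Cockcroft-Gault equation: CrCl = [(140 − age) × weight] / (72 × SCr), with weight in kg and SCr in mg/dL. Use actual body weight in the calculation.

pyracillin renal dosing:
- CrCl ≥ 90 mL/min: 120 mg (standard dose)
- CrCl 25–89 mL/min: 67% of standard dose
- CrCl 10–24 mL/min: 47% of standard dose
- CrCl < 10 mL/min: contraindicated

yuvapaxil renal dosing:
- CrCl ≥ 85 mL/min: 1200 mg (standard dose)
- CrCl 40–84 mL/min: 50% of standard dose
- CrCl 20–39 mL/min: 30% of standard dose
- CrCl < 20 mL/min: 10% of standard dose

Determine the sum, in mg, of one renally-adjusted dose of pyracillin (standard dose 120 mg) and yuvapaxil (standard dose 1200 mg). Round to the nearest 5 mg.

CrCl = (140 − 32) × 50.6 / (72 × 2.8) = 5464.8 / 201.60 ≈ 27.1 mL/min
CrCl ≈ 27 mL/min.
pyracillin: 25–89 mL/min → 67% of 120 mg = 80.4 mg.
yuvapaxil: 20–39 mL/min → 30% of 1200 mg = 360 mg.
Total = 80.4 + 360 = 440.4 mg.

440 mg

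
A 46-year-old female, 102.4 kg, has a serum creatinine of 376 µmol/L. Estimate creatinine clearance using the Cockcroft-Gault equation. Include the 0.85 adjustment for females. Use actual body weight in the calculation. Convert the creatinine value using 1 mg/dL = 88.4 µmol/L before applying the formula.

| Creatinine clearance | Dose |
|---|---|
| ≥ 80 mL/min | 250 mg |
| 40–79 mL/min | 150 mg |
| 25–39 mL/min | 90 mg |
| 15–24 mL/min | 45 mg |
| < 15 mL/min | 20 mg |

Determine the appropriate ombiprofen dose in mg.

90 mg

SCr = 376 / 88.4 = 4.253 mg/dL
CrCl = (140 − 46) × 102.4 / (72 × 4.253) × 0.85 = 9625.6 / 306.22 × 0.85 ≈ 26.7 mL/min
CrCl ≈ 27 mL/min → bracket 25–39 mL/min.
Dose for this bracket: 90 mg.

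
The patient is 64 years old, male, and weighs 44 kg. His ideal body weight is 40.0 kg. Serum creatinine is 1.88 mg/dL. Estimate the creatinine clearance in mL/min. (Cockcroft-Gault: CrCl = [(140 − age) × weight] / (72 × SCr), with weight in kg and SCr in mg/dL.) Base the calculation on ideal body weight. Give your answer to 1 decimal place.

CrCl = (140 − 64) × 40 / (72 × 1.88) = 3040.0 / 135.36 ≈ 22.5 mL/min

22.5 mL/min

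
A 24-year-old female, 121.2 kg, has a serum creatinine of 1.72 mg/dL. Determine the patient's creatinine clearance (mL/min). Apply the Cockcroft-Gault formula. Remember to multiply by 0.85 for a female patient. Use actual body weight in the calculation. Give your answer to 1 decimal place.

96.5 mL/min

CrCl = (140 − 24) × 121.2 / (72 × 1.72) × 0.85 = 14059.2 / 123.84 × 0.85 ≈ 96.5 mL/min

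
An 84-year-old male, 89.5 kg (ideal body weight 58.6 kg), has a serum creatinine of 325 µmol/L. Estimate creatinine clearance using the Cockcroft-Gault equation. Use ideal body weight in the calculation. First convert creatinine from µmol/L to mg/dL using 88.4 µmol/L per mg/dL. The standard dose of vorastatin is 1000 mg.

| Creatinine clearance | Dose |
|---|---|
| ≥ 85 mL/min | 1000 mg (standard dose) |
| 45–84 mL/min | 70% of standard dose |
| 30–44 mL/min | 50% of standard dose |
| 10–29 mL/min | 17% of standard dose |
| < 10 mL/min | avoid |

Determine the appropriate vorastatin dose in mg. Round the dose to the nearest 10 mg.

170 mg

SCr = 325 / 88.4 = 3.676 mg/dL
CrCl = (140 − 84) × 58.6 / (72 × 3.676) = 3281.6 / 264.67 ≈ 12.4 mL/min
CrCl ≈ 12 mL/min → bracket 10–29 mL/min.
17% of 1000 mg = 170 mg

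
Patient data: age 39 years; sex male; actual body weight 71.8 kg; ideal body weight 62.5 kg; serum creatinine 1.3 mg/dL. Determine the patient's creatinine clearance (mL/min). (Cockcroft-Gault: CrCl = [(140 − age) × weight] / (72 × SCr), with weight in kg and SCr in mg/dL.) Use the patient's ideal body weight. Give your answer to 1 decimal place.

67.4 mL/min

CrCl = (140 − 39) × 62.5 / (72 × 1.3) = 6312.5 / 93.60 ≈ 67.4 mL/min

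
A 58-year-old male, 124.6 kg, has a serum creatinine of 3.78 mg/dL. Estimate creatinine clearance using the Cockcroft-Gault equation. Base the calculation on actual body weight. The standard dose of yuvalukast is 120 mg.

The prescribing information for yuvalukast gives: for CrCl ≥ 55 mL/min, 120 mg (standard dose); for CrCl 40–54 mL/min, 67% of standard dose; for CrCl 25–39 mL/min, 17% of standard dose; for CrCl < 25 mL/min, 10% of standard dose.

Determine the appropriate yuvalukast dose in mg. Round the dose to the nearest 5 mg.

CrCl = (140 − 58) × 124.6 / (72 × 3.78) = 10217.2 / 272.16 ≈ 37.5 mL/min
CrCl ≈ 38 mL/min → bracket 25–39 mL/min.
17% of 120 mg = 20.4 mg → 20 mg

20 mg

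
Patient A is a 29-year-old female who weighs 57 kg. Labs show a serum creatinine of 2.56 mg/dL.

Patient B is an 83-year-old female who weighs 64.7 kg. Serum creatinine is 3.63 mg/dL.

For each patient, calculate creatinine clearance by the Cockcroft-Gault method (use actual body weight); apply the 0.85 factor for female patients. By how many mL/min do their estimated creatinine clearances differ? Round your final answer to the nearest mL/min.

Patient A: CrCl = (140 − 29) × 57 / (72 × 2.56) × 0.85 = 6327.0 / 184.32 × 0.85 ≈ 29.2 mL/min
Patient B: CrCl = (140 − 83) × 64.7 / (72 × 3.63) × 0.85 = 3687.9 / 261.36 × 0.85 ≈ 12.0 mL/min
|29.2 − 12.0| = 17.2 mL/min

17 mL/min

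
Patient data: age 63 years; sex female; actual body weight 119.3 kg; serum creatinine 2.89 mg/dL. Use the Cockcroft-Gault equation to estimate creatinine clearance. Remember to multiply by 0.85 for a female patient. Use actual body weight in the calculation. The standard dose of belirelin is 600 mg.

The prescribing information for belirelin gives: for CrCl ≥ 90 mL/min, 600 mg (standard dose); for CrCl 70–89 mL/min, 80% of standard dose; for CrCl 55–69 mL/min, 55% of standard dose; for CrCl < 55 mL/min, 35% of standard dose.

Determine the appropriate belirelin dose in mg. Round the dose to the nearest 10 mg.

210 mg

CrCl = (140 − 63) × 119.3 / (72 × 2.89) × 0.85 = 9186.1 / 208.08 × 0.85 ≈ 37.5 mL/min
CrCl ≈ 38 mL/min → bracket < 55 mL/min.
35% of 600 mg = 210 mg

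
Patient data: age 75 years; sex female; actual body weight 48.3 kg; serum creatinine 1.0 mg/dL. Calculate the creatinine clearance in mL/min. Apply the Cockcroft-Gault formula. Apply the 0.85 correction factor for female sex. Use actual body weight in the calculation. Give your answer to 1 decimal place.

37.1 mL/min

CrCl = (140 − 75) × 48.3 / (72 × 1) × 0.85 = 3139.5 / 72.00 × 0.85 ≈ 37.1 mL/min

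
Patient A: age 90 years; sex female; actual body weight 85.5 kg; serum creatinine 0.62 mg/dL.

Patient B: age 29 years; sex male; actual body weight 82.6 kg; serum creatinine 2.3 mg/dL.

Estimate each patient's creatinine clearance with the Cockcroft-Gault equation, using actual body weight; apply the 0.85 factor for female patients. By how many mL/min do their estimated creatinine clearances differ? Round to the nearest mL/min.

Patient A: CrCl = (140 − 90) × 85.5 / (72 × 0.62) × 0.85 = 4275.0 / 44.64 × 0.85 ≈ 81.4 mL/min
Patient B: CrCl = (140 − 29) × 82.6 / (72 × 2.3) = 9168.6 / 165.60 ≈ 55.4 mL/min
|81.4 − 55.4| = 26.0 mL/min

26 mL/min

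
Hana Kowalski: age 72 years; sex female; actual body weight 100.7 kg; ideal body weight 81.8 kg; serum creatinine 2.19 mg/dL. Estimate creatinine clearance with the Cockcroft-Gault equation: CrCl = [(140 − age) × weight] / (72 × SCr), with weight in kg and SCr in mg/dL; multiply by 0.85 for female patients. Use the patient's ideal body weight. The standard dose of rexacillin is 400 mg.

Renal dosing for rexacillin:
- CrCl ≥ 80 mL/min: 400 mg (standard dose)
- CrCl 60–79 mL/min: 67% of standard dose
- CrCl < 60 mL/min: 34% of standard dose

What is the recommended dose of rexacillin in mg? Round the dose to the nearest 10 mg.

CrCl = (140 − 72) × 81.8 / (72 × 2.19) × 0.85 = 5562.4 / 157.68 × 0.85 ≈ 30.0 mL/min
CrCl ≈ 30 mL/min → bracket < 60 mL/min.
34% of 400 mg = 136 mg → 140 mg

140 mg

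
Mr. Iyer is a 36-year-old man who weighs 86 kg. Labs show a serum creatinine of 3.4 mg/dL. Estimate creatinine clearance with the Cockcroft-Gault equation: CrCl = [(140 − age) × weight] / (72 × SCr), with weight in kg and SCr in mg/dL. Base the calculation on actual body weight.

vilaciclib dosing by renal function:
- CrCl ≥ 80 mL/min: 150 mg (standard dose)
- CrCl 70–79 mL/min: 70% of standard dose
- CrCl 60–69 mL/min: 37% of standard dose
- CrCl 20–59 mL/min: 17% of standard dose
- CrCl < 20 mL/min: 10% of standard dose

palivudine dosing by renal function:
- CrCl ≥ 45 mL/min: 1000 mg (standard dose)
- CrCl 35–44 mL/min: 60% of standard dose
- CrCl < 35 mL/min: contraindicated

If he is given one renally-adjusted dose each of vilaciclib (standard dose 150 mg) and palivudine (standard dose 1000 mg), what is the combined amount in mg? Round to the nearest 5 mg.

CrCl = (140 − 36) × 86 / (72 × 3.4) = 8944.0 / 244.80 ≈ 36.5 mL/min
CrCl ≈ 37 mL/min.
vilaciclib: 20–59 mL/min → 17% of 150 mg = 25.5 mg.
palivudine: 35–44 mL/min → 60% of 1000 mg = 600 mg.
Total = 25.5 + 600 = 625.5 mg.

625 mg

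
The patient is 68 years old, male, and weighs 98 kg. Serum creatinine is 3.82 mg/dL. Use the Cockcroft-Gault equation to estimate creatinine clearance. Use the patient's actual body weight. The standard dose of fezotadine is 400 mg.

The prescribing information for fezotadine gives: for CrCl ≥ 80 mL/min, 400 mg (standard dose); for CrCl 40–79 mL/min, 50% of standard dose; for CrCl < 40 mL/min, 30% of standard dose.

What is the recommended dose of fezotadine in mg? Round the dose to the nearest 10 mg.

CrCl = (140 − 68) × 98 / (72 × 3.82) = 7056.0 / 275.04 ≈ 25.7 mL/min
CrCl ≈ 26 mL/min → bracket < 40 mL/min.
30% of 400 mg = 120 mg

120 mg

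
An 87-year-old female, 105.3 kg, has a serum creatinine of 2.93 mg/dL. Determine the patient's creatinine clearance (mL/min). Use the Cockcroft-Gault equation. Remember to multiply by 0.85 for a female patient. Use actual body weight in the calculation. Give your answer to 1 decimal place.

CrCl = (140 − 87) × 105.3 / (72 × 2.93) × 0.85 = 5580.9 / 210.96 × 0.85 ≈ 22.5 mL/min

22.5 mL/min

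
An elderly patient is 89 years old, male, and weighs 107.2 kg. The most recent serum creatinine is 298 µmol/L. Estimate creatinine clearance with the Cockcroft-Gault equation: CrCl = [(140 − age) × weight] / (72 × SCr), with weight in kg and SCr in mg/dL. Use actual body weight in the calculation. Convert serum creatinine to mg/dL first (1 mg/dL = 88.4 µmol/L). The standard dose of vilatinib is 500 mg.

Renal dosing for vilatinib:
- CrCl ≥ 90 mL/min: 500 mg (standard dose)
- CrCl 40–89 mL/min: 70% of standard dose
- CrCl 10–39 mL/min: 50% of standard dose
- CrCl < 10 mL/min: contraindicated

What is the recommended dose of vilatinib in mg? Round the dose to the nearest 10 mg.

250 mg

SCr = 298 / 88.4 = 3.371 mg/dL
CrCl = (140 − 89) × 107.2 / (72 × 3.371) = 5467.2 / 242.71 ≈ 22.5 mL/min
CrCl ≈ 23 mL/min → bracket 10–39 mL/min.
50% of 500 mg = 250 mg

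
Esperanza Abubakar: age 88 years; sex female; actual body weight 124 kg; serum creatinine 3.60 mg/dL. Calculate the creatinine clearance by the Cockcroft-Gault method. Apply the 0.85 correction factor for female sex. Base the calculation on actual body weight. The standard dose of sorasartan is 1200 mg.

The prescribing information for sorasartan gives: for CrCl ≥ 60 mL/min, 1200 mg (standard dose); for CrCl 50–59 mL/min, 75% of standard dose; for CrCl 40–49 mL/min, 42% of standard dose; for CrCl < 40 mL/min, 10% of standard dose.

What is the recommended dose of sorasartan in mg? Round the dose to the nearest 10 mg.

CrCl = (140 − 88) × 124 / (72 × 3.6) × 0.85 = 6448.0 / 259.20 × 0.85 ≈ 21.1 mL/min
CrCl ≈ 21 mL/min → bracket < 40 mL/min.
10% of 1200 mg = 120 mg

120 mg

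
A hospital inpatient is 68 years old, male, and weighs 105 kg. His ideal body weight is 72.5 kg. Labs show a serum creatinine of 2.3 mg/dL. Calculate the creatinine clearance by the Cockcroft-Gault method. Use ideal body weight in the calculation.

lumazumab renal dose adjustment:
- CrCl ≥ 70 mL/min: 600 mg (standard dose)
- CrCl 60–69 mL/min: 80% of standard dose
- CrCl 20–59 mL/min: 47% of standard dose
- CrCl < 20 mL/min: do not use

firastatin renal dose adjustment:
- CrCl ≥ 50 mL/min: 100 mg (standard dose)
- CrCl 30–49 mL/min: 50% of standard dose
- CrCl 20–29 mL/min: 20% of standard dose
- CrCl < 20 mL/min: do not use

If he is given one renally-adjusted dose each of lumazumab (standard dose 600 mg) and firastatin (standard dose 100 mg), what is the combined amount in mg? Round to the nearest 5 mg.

330 mg

CrCl = (140 − 68) × 72.5 / (72 × 2.3) = 5220.0 / 165.60 ≈ 31.5 mL/min
CrCl ≈ 32 mL/min.
lumazumab: 20–59 mL/min → 47% of 600 mg = 282 mg.
firastatin: 30–49 mL/min → 50% of 100 mg = 50 mg.
Total = 282 + 50 = 332 mg.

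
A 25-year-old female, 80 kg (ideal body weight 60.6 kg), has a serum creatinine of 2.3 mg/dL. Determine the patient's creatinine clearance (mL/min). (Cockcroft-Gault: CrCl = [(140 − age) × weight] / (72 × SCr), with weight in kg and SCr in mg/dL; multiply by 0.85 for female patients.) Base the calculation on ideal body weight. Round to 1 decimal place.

35.8 mL/min

CrCl = (140 − 25) × 60.6 / (72 × 2.3) × 0.85 = 6969.0 / 165.60 × 0.85 ≈ 35.8 mL/min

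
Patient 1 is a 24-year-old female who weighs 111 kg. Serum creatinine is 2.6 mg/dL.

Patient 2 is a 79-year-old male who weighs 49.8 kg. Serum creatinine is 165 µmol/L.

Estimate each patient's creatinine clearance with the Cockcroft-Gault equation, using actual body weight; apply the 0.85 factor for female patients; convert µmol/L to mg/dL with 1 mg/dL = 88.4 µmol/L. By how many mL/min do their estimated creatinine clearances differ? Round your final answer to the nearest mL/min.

36 mL/min

Patient 1: CrCl = (140 − 24) × 111 / (72 × 2.6) × 0.85 = 12876.0 / 187.20 × 0.85 ≈ 58.5 mL/min
Patient 2: SCr = 165 / 88.4 = 1.867 mg/dL
Patient 2: CrCl = (140 − 79) × 49.8 / (72 × 1.867) = 3037.8 / 134.42 ≈ 22.6 mL/min
|58.5 − 22.6| = 35.9 mL/min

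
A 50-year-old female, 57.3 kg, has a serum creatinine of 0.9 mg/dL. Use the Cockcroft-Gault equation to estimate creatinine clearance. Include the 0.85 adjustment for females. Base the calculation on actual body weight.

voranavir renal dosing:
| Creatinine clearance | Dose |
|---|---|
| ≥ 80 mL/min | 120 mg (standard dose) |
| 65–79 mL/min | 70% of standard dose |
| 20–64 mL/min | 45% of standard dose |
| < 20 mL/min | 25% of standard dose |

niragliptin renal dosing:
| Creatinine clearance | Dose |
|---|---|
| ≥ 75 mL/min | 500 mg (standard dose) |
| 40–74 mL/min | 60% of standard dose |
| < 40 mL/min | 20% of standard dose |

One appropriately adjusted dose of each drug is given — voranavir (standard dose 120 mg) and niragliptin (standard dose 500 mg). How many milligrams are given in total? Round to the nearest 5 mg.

CrCl = (140 − 50) × 57.3 / (72 × 0.9) × 0.85 = 5157.0 / 64.80 × 0.85 ≈ 67.6 mL/min
CrCl ≈ 68 mL/min.
voranavir: 65–79 mL/min → 70% of 120 mg = 84 mg.
niragliptin: 40–74 mL/min → 60% of 500 mg = 300 mg.
Total = 84 + 300 = 384 mg.

385 mg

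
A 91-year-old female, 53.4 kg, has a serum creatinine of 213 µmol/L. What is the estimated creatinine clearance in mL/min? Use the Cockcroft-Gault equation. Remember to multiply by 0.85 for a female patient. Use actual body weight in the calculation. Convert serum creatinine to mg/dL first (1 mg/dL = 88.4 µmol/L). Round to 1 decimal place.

SCr = 213 / 88.4 = 2.41 mg/dL
CrCl = (140 − 91) × 53.4 / (72 × 2.41) × 0.85 = 2616.6 / 173.52 × 0.85 ≈ 12.8 mL/min

12.8 mL/min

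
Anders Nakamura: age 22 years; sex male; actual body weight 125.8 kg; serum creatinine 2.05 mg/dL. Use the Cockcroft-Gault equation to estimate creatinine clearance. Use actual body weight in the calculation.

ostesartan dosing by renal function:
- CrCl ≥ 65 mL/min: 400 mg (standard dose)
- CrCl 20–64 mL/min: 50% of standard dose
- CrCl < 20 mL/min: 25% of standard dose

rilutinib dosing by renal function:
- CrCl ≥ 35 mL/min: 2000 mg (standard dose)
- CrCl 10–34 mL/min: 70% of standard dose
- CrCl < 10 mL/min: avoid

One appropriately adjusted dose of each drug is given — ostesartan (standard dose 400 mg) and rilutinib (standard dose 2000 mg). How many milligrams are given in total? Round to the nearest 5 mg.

CrCl = (140 − 22) × 125.8 / (72 × 2.05) = 14844.4 / 147.60 ≈ 100.6 mL/min
CrCl ≈ 101 mL/min.
ostesartan: ≥ 65 mL/min → 100% of 400 mg = 400 mg.
rilutinib: ≥ 35 mL/min → 100% of 2000 mg = 2000 mg.
Total = 400 + 2000 = 2400 mg.

2400 mg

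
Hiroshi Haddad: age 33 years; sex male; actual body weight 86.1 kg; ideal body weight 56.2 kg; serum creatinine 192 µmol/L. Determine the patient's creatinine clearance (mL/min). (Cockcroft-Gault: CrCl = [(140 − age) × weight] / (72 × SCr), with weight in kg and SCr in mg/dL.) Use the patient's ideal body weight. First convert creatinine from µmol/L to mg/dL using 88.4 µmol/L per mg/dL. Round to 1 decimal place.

38.5 mL/min

SCr = 192 / 88.4 = 2.172 mg/dL
CrCl = (140 − 33) × 56.2 / (72 × 2.172) = 6013.4 / 156.38 ≈ 38.5 mL/min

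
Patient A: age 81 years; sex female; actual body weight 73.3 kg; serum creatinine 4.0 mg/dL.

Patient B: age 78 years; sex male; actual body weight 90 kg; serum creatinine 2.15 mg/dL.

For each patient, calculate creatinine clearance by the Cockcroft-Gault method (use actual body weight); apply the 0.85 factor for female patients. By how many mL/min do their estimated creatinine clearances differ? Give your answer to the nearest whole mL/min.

23 mL/min

Patient A: CrCl = (140 − 81) × 73.3 / (72 × 4) × 0.85 = 4324.7 / 288.00 × 0.85 ≈ 12.8 mL/min
Patient B: CrCl = (140 − 78) × 90 / (72 × 2.15) = 5580.0 / 154.80 ≈ 36.0 mL/min
|12.8 − 36.0| = 23.2 mL/min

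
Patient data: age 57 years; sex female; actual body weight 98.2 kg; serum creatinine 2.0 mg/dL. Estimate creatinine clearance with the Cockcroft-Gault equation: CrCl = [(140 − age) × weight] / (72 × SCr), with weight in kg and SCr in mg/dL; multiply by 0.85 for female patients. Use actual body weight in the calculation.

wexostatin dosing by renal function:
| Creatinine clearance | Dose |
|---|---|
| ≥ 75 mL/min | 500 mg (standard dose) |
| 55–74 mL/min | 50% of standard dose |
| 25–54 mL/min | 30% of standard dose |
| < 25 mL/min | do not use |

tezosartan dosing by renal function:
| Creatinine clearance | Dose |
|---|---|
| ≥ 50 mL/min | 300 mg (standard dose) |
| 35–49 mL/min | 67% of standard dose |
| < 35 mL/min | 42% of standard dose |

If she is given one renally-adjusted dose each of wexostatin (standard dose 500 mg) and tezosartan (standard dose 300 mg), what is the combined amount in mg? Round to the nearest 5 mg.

CrCl = (140 − 57) × 98.2 / (72 × 2) × 0.85 = 8150.6 / 144.00 × 0.85 ≈ 48.1 mL/min
CrCl ≈ 48 mL/min.
wexostatin: 25–54 mL/min → 30% of 500 mg = 150 mg.
tezosartan: 35–49 mL/min → 67% of 300 mg = 201 mg.
Total = 150 + 201 = 351 mg.

350 mg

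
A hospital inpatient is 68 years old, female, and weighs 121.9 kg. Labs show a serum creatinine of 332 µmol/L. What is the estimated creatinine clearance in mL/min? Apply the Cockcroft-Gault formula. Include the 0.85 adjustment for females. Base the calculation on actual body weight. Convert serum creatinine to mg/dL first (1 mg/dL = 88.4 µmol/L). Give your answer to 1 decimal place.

SCr = 332 / 88.4 = 3.756 mg/dL
CrCl = (140 − 68) × 121.9 / (72 × 3.756) × 0.85 = 8776.8 / 270.43 × 0.85 ≈ 27.6 mL/min

27.6 mL/min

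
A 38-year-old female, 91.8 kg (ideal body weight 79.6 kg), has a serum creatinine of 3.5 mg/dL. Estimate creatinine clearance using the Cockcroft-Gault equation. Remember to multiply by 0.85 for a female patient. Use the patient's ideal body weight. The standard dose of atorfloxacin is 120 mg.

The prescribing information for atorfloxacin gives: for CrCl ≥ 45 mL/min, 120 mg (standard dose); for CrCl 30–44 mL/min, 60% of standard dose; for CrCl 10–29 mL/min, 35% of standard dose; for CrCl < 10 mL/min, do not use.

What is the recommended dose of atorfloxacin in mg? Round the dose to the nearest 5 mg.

40 mg

CrCl = (140 − 38) × 79.6 / (72 × 3.5) × 0.85 = 8119.2 / 252.00 × 0.85 ≈ 27.4 mL/min
CrCl ≈ 27 mL/min → bracket 10–29 mL/min.
35% of 120 mg = 42 mg → 40 mg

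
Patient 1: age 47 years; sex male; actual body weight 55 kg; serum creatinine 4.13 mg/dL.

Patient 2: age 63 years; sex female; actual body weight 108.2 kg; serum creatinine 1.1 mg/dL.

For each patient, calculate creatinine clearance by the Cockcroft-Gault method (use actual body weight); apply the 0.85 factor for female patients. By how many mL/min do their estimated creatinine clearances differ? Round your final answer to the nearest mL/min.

Patient 1: CrCl = (140 − 47) × 55 / (72 × 4.13) = 5115.0 / 297.36 ≈ 17.2 mL/min
Patient 2: CrCl = (140 − 63) × 108.2 / (72 × 1.1) × 0.85 = 8331.4 / 79.20 × 0.85 ≈ 89.4 mL/min
|17.2 − 89.4| = 72.2 mL/min

72 mL/min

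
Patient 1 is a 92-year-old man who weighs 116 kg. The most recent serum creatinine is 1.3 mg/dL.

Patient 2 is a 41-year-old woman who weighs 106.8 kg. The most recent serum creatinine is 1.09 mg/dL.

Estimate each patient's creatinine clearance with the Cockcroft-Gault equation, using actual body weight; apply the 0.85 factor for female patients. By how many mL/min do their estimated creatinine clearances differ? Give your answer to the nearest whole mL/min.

55 mL/min

Patient 1: CrCl = (140 − 92) × 116 / (72 × 1.3) = 5568.0 / 93.60 ≈ 59.5 mL/min
Patient 2: CrCl = (140 − 41) × 106.8 / (72 × 1.09) × 0.85 = 10573.2 / 78.48 × 0.85 ≈ 114.5 mL/min
|59.5 − 114.5| = 55.0 mL/min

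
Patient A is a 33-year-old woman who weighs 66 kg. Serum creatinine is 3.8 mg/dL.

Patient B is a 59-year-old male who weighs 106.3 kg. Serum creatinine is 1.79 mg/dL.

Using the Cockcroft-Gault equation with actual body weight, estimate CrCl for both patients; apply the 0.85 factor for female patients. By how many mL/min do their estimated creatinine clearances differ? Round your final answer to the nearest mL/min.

45 mL/min

Patient A: CrCl = (140 − 33) × 66 / (72 × 3.8) × 0.85 = 7062.0 / 273.60 × 0.85 ≈ 21.9 mL/min
Patient B: CrCl = (140 − 59) × 106.3 / (72 × 1.79) = 8610.3 / 128.88 ≈ 66.8 mL/min
|21.9 − 66.8| = 44.9 mL/min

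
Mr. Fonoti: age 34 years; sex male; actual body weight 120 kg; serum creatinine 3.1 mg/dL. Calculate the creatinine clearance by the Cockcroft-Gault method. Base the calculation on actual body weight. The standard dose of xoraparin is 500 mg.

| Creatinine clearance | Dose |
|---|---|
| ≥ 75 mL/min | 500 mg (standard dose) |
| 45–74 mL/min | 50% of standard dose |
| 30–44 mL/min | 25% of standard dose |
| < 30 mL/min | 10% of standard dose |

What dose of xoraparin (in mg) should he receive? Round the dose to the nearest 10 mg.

CrCl = (140 − 34) × 120 / (72 × 3.1) = 12720.0 / 223.20 ≈ 57.0 mL/min
CrCl ≈ 57 mL/min → bracket 45–74 mL/min.
50% of 500 mg = 250 mg

250 mg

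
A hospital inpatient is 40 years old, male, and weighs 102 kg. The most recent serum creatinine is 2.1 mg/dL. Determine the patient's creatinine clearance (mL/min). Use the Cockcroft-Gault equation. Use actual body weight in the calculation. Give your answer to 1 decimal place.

67.5 mL/min

CrCl = (140 − 40) × 102 / (72 × 2.1) = 10200.0 / 151.20 ≈ 67.5 mL/min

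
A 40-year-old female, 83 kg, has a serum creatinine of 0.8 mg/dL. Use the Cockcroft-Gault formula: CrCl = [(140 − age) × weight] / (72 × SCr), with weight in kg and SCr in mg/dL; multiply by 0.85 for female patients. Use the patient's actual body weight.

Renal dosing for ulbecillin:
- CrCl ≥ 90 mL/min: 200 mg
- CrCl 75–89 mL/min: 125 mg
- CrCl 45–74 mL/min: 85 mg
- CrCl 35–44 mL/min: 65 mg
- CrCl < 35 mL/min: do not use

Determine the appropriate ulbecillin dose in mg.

CrCl = (140 − 40) × 83 / (72 × 0.8) × 0.85 = 8300.0 / 57.60 × 0.85 ≈ 122.5 mL/min
CrCl ≈ 122 mL/min → bracket ≥ 90 mL/min.
Dose for this bracket: 200 mg.

200 mg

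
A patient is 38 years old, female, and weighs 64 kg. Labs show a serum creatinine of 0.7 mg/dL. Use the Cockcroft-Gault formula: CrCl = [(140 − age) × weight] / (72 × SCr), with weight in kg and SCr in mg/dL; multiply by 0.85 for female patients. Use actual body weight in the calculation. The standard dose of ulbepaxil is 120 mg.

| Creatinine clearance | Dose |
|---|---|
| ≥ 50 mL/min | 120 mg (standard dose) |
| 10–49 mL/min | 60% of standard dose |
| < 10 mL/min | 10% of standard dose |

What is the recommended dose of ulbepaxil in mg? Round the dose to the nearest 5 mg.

120 mg

CrCl = (140 − 38) × 64 / (72 × 0.7) × 0.85 = 6528.0 / 50.40 × 0.85 ≈ 110.1 mL/min
CrCl ≈ 110 mL/min → bracket ≥ 50 mL/min.
100% of 120 mg = 120 mg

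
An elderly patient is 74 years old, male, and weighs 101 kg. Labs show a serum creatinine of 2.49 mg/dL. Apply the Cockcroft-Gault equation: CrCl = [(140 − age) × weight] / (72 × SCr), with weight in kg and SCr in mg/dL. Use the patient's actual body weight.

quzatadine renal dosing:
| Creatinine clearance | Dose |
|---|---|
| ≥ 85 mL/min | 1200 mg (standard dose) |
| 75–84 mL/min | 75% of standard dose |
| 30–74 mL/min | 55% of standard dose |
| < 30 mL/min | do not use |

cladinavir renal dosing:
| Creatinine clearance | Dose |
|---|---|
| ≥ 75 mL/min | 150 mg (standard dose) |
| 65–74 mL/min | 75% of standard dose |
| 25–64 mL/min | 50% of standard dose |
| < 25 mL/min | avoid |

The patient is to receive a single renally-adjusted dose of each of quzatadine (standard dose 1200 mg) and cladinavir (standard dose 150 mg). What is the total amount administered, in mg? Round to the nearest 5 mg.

CrCl = (140 − 74) × 101 / (72 × 2.49) = 6666.0 / 179.28 ≈ 37.2 mL/min
CrCl ≈ 37 mL/min.
quzatadine: 30–74 mL/min → 55% of 1200 mg = 660 mg.
cladinavir: 25–64 mL/min → 50% of 150 mg = 75 mg.
Total = 660 + 75 = 735 mg.

735 mg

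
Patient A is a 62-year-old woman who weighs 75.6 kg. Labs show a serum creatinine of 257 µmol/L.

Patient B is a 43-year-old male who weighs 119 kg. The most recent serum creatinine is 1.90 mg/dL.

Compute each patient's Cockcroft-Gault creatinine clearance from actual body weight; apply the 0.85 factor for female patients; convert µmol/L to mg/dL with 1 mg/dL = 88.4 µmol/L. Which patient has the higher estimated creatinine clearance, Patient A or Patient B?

Patient B

Patient A: SCr = 257 / 88.4 = 2.907 mg/dL
Patient A: CrCl = (140 − 62) × 75.6 / (72 × 2.907) × 0.85 = 5896.8 / 209.30 × 0.85 ≈ 23.9 mL/min
Patient B: CrCl = (140 − 43) × 119 / (72 × 1.9) = 11543.0 / 136.80 ≈ 84.4 mL/min
23.9 vs 84.4 mL/min → Patient B is higher.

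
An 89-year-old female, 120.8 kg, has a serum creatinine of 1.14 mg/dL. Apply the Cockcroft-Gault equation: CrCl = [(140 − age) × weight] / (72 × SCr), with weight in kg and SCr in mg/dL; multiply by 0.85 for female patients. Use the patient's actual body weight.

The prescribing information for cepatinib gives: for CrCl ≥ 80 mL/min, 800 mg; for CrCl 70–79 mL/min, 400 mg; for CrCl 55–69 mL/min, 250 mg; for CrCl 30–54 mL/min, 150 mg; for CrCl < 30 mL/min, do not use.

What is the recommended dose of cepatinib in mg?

250 mg

CrCl = (140 − 89) × 120.8 / (72 × 1.14) × 0.85 = 6160.8 / 82.08 × 0.85 ≈ 63.8 mL/min
CrCl ≈ 64 mL/min → bracket 55–69 mL/min.
Dose for this bracket: 250 mg.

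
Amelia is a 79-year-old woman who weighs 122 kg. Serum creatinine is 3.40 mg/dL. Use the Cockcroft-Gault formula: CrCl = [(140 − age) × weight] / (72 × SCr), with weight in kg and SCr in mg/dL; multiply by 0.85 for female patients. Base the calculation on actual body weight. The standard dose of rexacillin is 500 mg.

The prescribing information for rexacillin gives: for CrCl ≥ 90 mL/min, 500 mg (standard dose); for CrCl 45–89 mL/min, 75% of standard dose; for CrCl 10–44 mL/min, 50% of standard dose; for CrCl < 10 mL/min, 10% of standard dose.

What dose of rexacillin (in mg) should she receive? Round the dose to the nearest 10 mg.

CrCl = (140 − 79) × 122 / (72 × 3.4) × 0.85 = 7442.0 / 244.80 × 0.85 ≈ 25.8 mL/min
CrCl ≈ 26 mL/min → bracket 10–44 mL/min.
50% of 500 mg = 250 mg

250 mg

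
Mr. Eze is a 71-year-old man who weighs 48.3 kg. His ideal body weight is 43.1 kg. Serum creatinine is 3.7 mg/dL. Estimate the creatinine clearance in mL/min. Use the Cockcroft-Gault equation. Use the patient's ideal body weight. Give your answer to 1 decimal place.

11.2 mL/min

CrCl = (140 − 71) × 43.1 / (72 × 3.7) = 2973.9 / 266.40 ≈ 11.2 mL/min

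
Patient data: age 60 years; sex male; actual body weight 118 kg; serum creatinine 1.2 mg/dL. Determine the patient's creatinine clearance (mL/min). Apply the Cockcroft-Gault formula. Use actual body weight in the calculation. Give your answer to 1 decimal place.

CrCl = (140 − 60) × 118 / (72 × 1.2) = 9440.0 / 86.40 ≈ 109.3 mL/min

109.3 mL/min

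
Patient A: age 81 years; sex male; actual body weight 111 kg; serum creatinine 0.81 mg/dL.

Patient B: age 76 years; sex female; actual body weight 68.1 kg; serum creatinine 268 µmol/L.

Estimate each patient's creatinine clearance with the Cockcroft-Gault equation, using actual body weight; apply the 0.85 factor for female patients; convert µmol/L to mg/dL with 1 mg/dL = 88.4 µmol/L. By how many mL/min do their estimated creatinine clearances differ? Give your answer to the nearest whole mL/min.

Patient A: CrCl = (140 − 81) × 111 / (72 × 0.81) = 6549.0 / 58.32 ≈ 112.3 mL/min
Patient B: SCr = 268 / 88.4 = 3.032 mg/dL
Patient B: CrCl = (140 − 76) × 68.1 / (72 × 3.032) × 0.85 = 4358.4 / 218.30 × 0.85 ≈ 17.0 mL/min
|112.3 − 17.0| = 95.3 mL/min

95 mL/min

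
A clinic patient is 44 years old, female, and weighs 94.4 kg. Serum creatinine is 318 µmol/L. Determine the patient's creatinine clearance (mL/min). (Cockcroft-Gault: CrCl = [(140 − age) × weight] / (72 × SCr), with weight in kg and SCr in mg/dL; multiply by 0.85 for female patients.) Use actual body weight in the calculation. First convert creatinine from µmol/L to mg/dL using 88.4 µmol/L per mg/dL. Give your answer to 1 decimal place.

29.7 mL/min

SCr = 318 / 88.4 = 3.597 mg/dL
CrCl = (140 − 44) × 94.4 / (72 × 3.597) × 0.85 = 9062.4 / 258.98 × 0.85 ≈ 29.7 mL/min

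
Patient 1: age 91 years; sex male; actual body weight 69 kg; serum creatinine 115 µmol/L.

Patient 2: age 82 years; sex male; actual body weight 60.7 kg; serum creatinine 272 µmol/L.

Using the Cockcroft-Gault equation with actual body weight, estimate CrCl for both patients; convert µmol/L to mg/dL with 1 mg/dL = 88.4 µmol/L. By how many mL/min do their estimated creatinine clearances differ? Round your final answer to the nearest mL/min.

Patient 1: SCr = 115 / 88.4 = 1.301 mg/dL
Patient 1: CrCl = (140 − 91) × 69 / (72 × 1.301) = 3381.0 / 93.67 ≈ 36.1 mL/min
Patient 2: SCr = 272 / 88.4 = 3.077 mg/dL
Patient 2: CrCl = (140 − 82) × 60.7 / (72 × 3.077) = 3520.6 / 221.54 ≈ 15.9 mL/min
|36.1 − 15.9| = 20.2 mL/min

20 mL/min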